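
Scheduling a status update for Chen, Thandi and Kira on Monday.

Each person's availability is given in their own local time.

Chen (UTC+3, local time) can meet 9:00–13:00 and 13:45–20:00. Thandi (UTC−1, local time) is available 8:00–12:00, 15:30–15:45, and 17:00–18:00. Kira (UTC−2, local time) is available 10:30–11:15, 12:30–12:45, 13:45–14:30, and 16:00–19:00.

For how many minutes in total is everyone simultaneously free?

Chen → UTC: 06:00–10:00, 10:45–17:00.
Thandi → UTC: 09:00–13:00, 16:30–16:45, 18:00–19:00.
Kira → UTC: 12:30–13:15, 14:30–14:45, 15:45–16:30, 18:00–21:00.
Chen ∩ Thandi: 09:00–10:00, 10:45–13:00, 16:30–16:45.
Chen ∩ Thandi ∩ Kira: 12:30–13:00.
Total common minutes: 30.

30 minutes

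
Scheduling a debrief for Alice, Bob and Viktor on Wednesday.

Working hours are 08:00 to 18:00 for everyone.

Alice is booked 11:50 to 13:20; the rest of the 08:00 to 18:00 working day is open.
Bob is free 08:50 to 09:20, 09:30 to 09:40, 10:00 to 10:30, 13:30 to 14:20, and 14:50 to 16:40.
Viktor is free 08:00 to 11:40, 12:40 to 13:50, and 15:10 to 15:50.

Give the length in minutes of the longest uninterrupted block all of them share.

40 minutes

Alice free within 08:00–18:00: 08:00–11:50, 13:20–18:00.
Alice ∩ Bob: 08:50–09:20, 09:30–09:40, 10:00–10:30, 13:30–14:20, 14:50–16:40.
Alice ∩ Bob ∩ Viktor: 08:50–09:20, 09:30–09:40, 10:00–10:30, 13:30–13:50, 15:10–15:50.
Common window lengths: 30, 10, 30, 20, 40 min; longest is 40.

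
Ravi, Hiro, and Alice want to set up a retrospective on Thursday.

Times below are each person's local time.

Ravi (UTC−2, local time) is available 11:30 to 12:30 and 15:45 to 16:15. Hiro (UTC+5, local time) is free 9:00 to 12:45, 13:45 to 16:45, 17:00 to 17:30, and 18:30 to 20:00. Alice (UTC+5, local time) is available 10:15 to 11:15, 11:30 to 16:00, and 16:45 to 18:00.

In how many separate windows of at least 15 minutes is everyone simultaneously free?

Ravi → UTC: 13:30–14:30, 17:45–18:15.
Hiro → UTC: 04:00–07:45, 08:45–11:45, 12:00–12:30, 13:30–15:00.
Alice → UTC: 05:15–06:15, 06:30–11:00, 11:45–13:00.
Ravi ∩ Hiro: 13:30–14:30.
Ravi ∩ Hiro ∩ Alice: (none).
Windows ≥ 15 min: (none).
That's 0 windows.

0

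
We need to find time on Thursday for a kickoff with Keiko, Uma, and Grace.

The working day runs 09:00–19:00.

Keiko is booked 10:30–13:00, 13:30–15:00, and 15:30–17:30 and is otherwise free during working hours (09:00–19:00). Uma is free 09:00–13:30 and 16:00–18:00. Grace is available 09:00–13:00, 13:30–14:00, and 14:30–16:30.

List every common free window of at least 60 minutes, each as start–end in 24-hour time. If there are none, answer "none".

09:00–10:30

Keiko free within 09:00–19:00: 09:00–10:30, 13:00–13:30, 15:00–15:30, 17:30–19:00.
Keiko ∩ Uma: 09:00–10:30, 13:00–13:30, 17:30–18:00.
Keiko ∩ Uma ∩ Grace: 09:00–10:30.
Windows ≥ 60 min: 09:00–10:30.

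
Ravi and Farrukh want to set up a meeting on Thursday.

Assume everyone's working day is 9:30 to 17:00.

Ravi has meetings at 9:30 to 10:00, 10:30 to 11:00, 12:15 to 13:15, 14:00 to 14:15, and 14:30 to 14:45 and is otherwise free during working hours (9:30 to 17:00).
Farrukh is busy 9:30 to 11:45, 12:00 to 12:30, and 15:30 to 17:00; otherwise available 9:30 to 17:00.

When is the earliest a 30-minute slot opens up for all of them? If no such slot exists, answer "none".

Ravi free within 09:30–17:00: 10:00–10:30, 11:00–12:15, 13:15–14:00, 14:15–14:30, 14:45–17:00.
Farrukh free within 09:30–17:00: 11:45–12:00, 12:30–15:30.
Ravi ∩ Farrukh: 11:45–12:00, 13:15–14:00, 14:15–14:30, 14:45–15:30.
Windows ≥ 30 min: 13:15–14:00, 14:45–15:30.
Earliest such window starts at 13:15.

13:15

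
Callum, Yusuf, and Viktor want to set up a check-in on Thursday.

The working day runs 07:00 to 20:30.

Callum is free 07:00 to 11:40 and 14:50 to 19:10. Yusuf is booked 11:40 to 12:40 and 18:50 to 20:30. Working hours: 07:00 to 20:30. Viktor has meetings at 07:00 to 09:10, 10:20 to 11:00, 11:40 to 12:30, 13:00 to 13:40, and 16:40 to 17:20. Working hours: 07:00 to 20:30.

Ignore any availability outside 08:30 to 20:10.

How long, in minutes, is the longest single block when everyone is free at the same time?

Yusuf free within 07:00–20:30: 07:00–11:40, 12:40–18:50.
Viktor free within 07:00–20:30: 09:10–10:20, 11:00–11:40, 12:30–13:00, 13:40–16:40, 17:20–20:30.
Callum ∩ Yusuf: 07:00–11:40, 14:50–18:50.
Callum ∩ Yusuf ∩ Viktor: 09:10–10:20, 11:00–11:40, 14:50–16:40, 17:20–18:50.
Restricted to 08:30–20:10: 09:10–10:20, 11:00–11:40, 14:50–16:40, 17:20–18:50.
Common window lengths: 70, 40, 110, 90 min; longest is 110.

110 minutes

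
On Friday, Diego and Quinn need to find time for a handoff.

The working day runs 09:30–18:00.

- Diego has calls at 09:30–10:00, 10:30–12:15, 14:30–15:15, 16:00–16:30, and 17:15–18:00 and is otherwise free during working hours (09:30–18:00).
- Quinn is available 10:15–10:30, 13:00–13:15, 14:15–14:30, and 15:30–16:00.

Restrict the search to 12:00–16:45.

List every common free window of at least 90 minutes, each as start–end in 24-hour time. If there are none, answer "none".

Diego free within 09:30–18:00: 10:00–10:30, 12:15–14:30, 15:15–16:00, 16:30–17:15.
Diego ∩ Quinn: 10:15–10:30, 13:00–13:15, 14:15–14:30, 15:30–16:00.
Restricted to 12:00–16:45: 13:00–13:15, 14:15–14:30, 15:30–16:00.
Windows ≥ 90 min: (none).

none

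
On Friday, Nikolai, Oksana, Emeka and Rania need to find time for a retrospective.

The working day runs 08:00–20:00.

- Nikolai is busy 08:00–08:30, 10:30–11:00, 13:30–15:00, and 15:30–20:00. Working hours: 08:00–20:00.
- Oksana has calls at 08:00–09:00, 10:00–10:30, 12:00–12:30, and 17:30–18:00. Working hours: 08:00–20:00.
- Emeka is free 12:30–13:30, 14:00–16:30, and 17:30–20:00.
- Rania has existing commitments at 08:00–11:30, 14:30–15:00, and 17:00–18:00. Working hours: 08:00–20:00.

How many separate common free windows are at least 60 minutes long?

Nikolai free within 08:00–20:00: 08:30–10:30, 11:00–13:30, 15:00–15:30.
Oksana free within 08:00–20:00: 09:00–10:00, 10:30–12:00, 12:30–17:30, 18:00–20:00.
Rania free within 08:00–20:00: 11:30–14:30, 15:00–17:00, 18:00–20:00.
Nikolai ∩ Oksana: 09:00–10:00, 11:00–12:00, 12:30–13:30, 15:00–15:30.
Nikolai ∩ Oksana ∩ Emeka: 12:30–13:30, 15:00–15:30.
Nikolai ∩ Oksana ∩ Emeka ∩ Rania: 12:30–13:30, 15:00–15:30.
Windows ≥ 60 min: 12:30–13:30.
That's 1 window.

1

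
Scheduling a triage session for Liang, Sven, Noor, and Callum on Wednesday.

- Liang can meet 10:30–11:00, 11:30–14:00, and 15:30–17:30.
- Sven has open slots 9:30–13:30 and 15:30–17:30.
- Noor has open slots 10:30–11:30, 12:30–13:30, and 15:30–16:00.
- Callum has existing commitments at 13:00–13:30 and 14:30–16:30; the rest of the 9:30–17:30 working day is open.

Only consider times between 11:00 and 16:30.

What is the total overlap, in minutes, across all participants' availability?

30 minutes

Callum free within 09:30–17:30: 09:30–13:00, 13:30–14:30, 16:30–17:30.
Liang ∩ Sven: 10:30–11:00, 11:30–13:30, 15:30–17:30.
Liang ∩ Sven ∩ Noor: 10:30–11:00, 12:30–13:30, 15:30–16:00.
Liang ∩ Sven ∩ Noor ∩ Callum: 10:30–11:00, 12:30–13:00.
Restricted to 11:00–16:30: 12:30–13:00.
Total common minutes: 30.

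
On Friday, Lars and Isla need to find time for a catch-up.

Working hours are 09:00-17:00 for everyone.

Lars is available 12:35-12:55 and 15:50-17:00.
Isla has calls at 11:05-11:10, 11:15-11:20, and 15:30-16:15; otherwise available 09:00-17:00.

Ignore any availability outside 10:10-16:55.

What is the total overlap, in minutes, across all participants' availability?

Isla free within 09:00–17:00: 09:00–11:05, 11:10–11:15, 11:20–15:30, 16:15–17:00.
Lars ∩ Isla: 12:35–12:55, 16:15–17:00.
Restricted to 10:10–16:55: 12:35–12:55, 16:15–16:55.
Total common minutes: 20 + 40 = 60.

60 minutes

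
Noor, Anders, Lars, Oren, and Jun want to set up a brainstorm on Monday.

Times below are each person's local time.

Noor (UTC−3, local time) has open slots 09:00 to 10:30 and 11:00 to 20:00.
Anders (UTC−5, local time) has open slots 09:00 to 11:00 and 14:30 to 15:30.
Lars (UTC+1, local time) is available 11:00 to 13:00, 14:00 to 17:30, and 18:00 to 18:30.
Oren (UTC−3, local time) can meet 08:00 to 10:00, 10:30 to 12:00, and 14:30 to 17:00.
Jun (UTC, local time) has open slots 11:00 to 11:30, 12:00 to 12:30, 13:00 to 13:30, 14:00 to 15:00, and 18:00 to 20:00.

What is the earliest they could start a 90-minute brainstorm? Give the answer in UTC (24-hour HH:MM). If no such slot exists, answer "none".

none

Noor → UTC: 12:00–13:30, 14:00–23:00.
Anders → UTC: 14:00–16:00, 19:30–20:30.
Lars → UTC: 10:00–12:00, 13:00–16:30, 17:00–17:30.
Oren → UTC: 11:00–13:00, 13:30–15:00, 17:30–20:00.
Jun → UTC: 11:00–11:30, 12:00–12:30, 13:00–13:30, 14:00–15:00, 18:00–20:00.
Noor ∩ Anders: 14:00–16:00, 19:30–20:30.
Noor ∩ Anders ∩ Lars: 14:00–16:00.
Noor ∩ Anders ∩ Lars ∩ Oren: 14:00–15:00.
Noor ∩ Anders ∩ Lars ∩ Oren ∩ Jun: 14:00–15:00.
Windows ≥ 90 min: (none).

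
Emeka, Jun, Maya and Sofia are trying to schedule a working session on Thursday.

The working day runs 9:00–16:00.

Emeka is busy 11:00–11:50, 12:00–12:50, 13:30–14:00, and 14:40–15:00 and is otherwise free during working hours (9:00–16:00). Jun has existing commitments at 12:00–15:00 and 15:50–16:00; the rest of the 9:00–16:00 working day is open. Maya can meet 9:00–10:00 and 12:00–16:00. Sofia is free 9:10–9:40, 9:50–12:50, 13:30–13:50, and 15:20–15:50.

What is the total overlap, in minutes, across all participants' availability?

Emeka free within 09:00–16:00: 09:00–11:00, 11:50–12:00, 12:50–13:30, 14:00–14:40, 15:00–16:00.
Jun free within 09:00–16:00: 09:00–12:00, 15:00–15:50.
Emeka ∩ Jun: 09:00–11:00, 11:50–12:00, 15:00–15:50.
Emeka ∩ Jun ∩ Maya: 09:00–10:00, 15:00–15:50.
Emeka ∩ Jun ∩ Maya ∩ Sofia: 09:10–09:40, 09:50–10:00, 15:20–15:50.
Total common minutes: 30 + 10 + 30 = 70.

70 minutes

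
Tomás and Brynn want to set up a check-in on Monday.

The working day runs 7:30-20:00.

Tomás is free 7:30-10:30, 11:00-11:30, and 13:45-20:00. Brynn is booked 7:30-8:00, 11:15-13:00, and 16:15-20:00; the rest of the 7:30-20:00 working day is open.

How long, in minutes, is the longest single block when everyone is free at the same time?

150 minutes

Brynn free within 07:30–20:00: 08:00–11:15, 13:00–16:15.
Tomás ∩ Brynn: 08:00–10:30, 11:00–11:15, 13:45–16:15.
Common window lengths: 150, 15, 150 min; longest is 150.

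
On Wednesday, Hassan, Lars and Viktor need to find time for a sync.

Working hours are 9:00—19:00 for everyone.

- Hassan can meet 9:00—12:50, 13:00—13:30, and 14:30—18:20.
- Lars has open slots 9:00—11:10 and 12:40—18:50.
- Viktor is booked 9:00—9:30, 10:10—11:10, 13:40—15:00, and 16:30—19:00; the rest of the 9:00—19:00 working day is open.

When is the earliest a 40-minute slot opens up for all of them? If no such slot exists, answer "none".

Viktor free within 09:00–19:00: 09:30–10:10, 11:10–13:40, 15:00–16:30.
Hassan ∩ Lars: 09:00–11:10, 12:40–12:50, 13:00–13:30, 14:30–18:20.
Hassan ∩ Lars ∩ Viktor: 09:30–10:10, 12:40–12:50, 13:00–13:30, 15:00–16:30.
Windows ≥ 40 min: 09:30–10:10, 15:00–16:30.
Earliest such window starts at 09:30.

09:30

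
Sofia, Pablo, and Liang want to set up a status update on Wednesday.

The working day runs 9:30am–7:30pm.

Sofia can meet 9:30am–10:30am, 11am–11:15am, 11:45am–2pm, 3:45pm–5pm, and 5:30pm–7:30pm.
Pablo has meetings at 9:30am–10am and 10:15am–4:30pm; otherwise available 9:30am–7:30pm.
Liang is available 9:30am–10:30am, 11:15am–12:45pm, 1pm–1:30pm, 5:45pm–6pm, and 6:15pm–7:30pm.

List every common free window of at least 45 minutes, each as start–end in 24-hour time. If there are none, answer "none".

18:15–19:30

Pablo free within 09:30–19:30: 10:00–10:15, 16:30–19:30.
Sofia ∩ Pablo: 10:00–10:15, 16:30–17:00, 17:30–19:30.
Sofia ∩ Pablo ∩ Liang: 10:00–10:15, 17:45–18:00, 18:15–19:30.
Windows ≥ 45 min: 18:15–19:30.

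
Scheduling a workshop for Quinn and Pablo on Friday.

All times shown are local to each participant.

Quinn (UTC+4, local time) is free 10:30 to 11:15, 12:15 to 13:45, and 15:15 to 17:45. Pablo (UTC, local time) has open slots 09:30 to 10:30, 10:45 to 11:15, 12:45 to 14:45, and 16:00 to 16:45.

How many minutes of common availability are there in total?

Quinn → UTC: 06:30–07:15, 08:15–09:45, 11:15–13:45.
Pablo → UTC: 09:30–10:30, 10:45–11:15, 12:45–14:45, 16:00–16:45.
Quinn ∩ Pablo: 09:30–09:45, 12:45–13:45.
Total common minutes: 15 + 60 = 75.

75 minutes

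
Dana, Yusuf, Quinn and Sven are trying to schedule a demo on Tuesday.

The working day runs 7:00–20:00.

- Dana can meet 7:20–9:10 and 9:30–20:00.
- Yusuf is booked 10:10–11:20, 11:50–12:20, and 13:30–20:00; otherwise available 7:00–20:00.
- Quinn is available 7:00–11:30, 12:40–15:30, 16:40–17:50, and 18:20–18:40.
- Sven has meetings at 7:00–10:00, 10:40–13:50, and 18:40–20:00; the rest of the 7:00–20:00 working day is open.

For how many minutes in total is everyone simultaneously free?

Yusuf free within 07:00–20:00: 07:00–10:10, 11:20–11:50, 12:20–13:30.
Sven free within 07:00–20:00: 10:00–10:40, 13:50–18:40.
Dana ∩ Yusuf: 07:20–09:10, 09:30–10:10, 11:20–11:50, 12:20–13:30.
Dana ∩ Yusuf ∩ Quinn: 07:20–09:10, 09:30–10:10, 11:20–11:30, 12:40–13:30.
Dana ∩ Yusuf ∩ Quinn ∩ Sven: 10:00–10:10.
Total common minutes: 10.

10 minutes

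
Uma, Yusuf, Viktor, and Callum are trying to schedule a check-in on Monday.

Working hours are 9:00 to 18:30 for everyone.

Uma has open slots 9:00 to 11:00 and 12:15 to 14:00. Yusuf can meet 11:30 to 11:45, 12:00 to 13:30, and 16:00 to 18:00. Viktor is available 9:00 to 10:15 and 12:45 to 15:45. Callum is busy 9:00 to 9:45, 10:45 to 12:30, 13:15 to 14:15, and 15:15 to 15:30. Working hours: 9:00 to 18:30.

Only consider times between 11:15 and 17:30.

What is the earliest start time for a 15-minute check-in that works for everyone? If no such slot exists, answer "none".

12:45

Callum free within 09:00–18:30: 09:45–10:45, 12:30–13:15, 14:15–15:15, 15:30–18:30.
Uma ∩ Yusuf: 12:15–13:30.
Uma ∩ Yusuf ∩ Viktor: 12:45–13:30.
Uma ∩ Yusuf ∩ Viktor ∩ Callum: 12:45–13:15.
Restricted to 11:15–17:30: 12:45–13:15.
Windows ≥ 15 min: 12:45–13:15.
Earliest such window starts at 12:45.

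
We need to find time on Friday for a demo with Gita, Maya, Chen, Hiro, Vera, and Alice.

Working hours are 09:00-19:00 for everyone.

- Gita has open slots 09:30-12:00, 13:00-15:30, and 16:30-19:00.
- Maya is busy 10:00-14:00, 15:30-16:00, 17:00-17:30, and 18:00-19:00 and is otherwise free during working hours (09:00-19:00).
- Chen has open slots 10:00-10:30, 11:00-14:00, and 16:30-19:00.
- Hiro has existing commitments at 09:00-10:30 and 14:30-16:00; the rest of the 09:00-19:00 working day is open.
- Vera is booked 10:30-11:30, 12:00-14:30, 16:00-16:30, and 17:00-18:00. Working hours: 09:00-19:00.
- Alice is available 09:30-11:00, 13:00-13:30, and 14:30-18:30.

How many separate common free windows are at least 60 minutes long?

Maya free within 09:00–19:00: 09:00–10:00, 14:00–15:30, 16:00–17:00, 17:30–18:00.
Hiro free within 09:00–19:00: 10:30–14:30, 16:00–19:00.
Vera free within 09:00–19:00: 09:00–10:30, 11:30–12:00, 14:30–16:00, 16:30–17:00, 18:00–19:00.
Gita ∩ Maya: 09:30–10:00, 14:00–15:30, 16:30–17:00, 17:30–18:00.
Gita ∩ Maya ∩ Chen: 16:30–17:00, 17:30–18:00.
Gita ∩ Maya ∩ Chen ∩ Hiro: 16:30–17:00, 17:30–18:00.
Gita ∩ Maya ∩ Chen ∩ Hiro ∩ Vera: 16:30–17:00.
Gita ∩ Maya ∩ Chen ∩ Hiro ∩ Vera ∩ Alice: 16:30–17:00.
Windows ≥ 60 min: (none).
That's 0 windows.

0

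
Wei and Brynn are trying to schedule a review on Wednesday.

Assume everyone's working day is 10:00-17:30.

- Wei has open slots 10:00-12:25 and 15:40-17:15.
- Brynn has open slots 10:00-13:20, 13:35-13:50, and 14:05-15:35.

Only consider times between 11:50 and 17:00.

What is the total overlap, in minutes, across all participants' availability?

Wei ∩ Brynn: 10:00–12:25.
Restricted to 11:50–17:00: 11:50–12:25.
Total common minutes: 35.

35 minutes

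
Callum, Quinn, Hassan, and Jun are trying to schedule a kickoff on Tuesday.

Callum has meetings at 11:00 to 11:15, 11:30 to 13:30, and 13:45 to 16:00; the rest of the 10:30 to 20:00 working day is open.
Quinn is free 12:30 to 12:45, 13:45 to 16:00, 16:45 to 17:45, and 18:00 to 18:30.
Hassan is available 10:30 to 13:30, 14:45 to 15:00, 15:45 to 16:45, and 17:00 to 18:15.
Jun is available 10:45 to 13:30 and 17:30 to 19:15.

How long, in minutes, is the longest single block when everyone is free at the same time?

Callum free within 10:30–20:00: 10:30–11:00, 11:15–11:30, 13:30–13:45, 16:00–20:00.
Callum ∩ Quinn: 16:45–17:45, 18:00–18:30.
Callum ∩ Quinn ∩ Hassan: 17:00–17:45, 18:00–18:15.
Callum ∩ Quinn ∩ Hassan ∩ Jun: 17:30–17:45, 18:00–18:15.
Common window lengths: 15, 15 min; longest is 15.

15 minutes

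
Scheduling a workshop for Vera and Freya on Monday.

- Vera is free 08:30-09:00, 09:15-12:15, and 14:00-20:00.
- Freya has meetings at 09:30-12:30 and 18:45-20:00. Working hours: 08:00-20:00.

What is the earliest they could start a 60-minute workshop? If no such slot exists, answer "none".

14:00

Freya free within 08:00–20:00: 08:00–09:30, 12:30–18:45.
Vera ∩ Freya: 08:30–09:00, 09:15–09:30, 14:00–18:45.
Windows ≥ 60 min: 14:00–18:45.
Earliest such window starts at 14:00.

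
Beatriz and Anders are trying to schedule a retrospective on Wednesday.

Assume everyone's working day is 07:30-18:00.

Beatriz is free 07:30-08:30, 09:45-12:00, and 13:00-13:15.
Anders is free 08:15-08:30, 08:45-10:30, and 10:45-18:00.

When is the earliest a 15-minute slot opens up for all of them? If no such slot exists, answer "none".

08:15

Beatriz ∩ Anders: 08:15–08:30, 09:45–10:30, 10:45–12:00, 13:00–13:15.
Windows ≥ 15 min: 08:15–08:30, 09:45–10:30, 10:45–12:00, 13:00–13:15.
Earliest such window starts at 08:15.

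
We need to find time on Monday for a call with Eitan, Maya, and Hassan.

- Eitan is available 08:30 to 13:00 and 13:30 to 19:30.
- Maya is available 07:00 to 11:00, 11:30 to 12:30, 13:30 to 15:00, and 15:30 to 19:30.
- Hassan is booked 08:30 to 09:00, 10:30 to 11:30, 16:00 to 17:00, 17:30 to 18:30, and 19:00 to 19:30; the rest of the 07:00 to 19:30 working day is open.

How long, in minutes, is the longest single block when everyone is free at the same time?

90 minutes

Hassan free within 07:00–19:30: 07:00–08:30, 09:00–10:30, 11:30–16:00, 17:00–17:30, 18:30–19:00.
Eitan ∩ Maya: 08:30–11:00, 11:30–12:30, 13:30–15:00, 15:30–19:30.
Eitan ∩ Maya ∩ Hassan: 09:00–10:30, 11:30–12:30, 13:30–15:00, 15:30–16:00, 17:00–17:30, 18:30–19:00.
Common window lengths: 90, 60, 90, 30, 30, 30 min; longest is 90.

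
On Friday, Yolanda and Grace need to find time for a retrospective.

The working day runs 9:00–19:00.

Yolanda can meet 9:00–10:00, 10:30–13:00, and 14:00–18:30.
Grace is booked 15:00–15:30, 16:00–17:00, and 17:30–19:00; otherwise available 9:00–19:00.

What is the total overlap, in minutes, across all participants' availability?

330 minutes

Grace free within 09:00–19:00: 09:00–15:00, 15:30–16:00, 17:00–17:30.
Yolanda ∩ Grace: 09:00–10:00, 10:30–13:00, 14:00–15:00, 15:30–16:00, 17:00–17:30.
Total common minutes: 60 + 150 + 60 + 30 + 30 = 330.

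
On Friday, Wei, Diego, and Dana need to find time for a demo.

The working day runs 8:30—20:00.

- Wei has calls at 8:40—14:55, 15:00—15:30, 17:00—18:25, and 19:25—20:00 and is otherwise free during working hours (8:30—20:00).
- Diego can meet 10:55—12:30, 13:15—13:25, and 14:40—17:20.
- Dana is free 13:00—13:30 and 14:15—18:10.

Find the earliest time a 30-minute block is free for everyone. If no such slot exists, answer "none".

Wei free within 08:30–20:00: 08:30–08:40, 14:55–15:00, 15:30–17:00, 18:25–19:25.
Wei ∩ Diego: 14:55–15:00, 15:30–17:00.
Wei ∩ Diego ∩ Dana: 14:55–15:00, 15:30–17:00.
Windows ≥ 30 min: 15:30–17:00.
Earliest such window starts at 15:30.

15:30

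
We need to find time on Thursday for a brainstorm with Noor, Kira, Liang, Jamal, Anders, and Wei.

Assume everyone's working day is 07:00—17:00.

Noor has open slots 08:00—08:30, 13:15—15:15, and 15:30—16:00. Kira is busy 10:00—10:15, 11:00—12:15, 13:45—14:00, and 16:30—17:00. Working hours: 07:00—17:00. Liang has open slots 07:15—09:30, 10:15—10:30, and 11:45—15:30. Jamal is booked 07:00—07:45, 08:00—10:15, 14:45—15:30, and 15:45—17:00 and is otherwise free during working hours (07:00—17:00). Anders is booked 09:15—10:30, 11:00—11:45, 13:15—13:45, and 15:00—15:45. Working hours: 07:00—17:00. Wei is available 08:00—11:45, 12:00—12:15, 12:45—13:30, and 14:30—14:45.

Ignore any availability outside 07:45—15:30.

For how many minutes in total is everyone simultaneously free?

Kira free within 07:00–17:00: 07:00–10:00, 10:15–11:00, 12:15–13:45, 14:00–16:30.
Jamal free within 07:00–17:00: 07:45–08:00, 10:15–14:45, 15:30–15:45.
Anders free within 07:00–17:00: 07:00–09:15, 10:30–11:00, 11:45–13:15, 13:45–15:00, 15:45–17:00.
Noor ∩ Kira: 08:00–08:30, 13:15–13:45, 14:00–15:15, 15:30–16:00.
Noor ∩ Kira ∩ Liang: 08:00–08:30, 13:15–13:45, 14:00–15:15.
Noor ∩ Kira ∩ Liang ∩ Jamal: 13:15–13:45, 14:00–14:45.
Noor ∩ Kira ∩ Liang ∩ Jamal ∩ Anders: 14:00–14:45.
Noor ∩ Kira ∩ Liang ∩ Jamal ∩ Anders ∩ Wei: 14:30–14:45.
Restricted to 07:45–15:30: 14:30–14:45.
Total common minutes: 15.

15 minutes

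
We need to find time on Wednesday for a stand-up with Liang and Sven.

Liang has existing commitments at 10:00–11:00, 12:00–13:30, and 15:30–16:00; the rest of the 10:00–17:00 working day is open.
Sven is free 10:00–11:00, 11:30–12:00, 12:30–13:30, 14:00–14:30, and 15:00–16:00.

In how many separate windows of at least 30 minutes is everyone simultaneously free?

Liang free within 10:00–17:00: 11:00–12:00, 13:30–15:30, 16:00–17:00.
Liang ∩ Sven: 11:30–12:00, 14:00–14:30, 15:00–15:30.
Windows ≥ 30 min: 11:30–12:00, 14:00–14:30, 15:00–15:30.
That's 3 windows.

3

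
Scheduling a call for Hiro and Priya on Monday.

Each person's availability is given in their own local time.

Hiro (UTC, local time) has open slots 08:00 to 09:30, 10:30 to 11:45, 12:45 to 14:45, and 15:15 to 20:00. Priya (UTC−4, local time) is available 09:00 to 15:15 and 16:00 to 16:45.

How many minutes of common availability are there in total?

Hiro → UTC: 08:00–09:30, 10:30–11:45, 12:45–14:45, 15:15–20:00.
Priya → UTC: 13:00–19:15, 20:00–20:45.
Hiro ∩ Priya: 13:00–14:45, 15:15–19:15.
Total common minutes: 105 + 240 = 345.

345 minutes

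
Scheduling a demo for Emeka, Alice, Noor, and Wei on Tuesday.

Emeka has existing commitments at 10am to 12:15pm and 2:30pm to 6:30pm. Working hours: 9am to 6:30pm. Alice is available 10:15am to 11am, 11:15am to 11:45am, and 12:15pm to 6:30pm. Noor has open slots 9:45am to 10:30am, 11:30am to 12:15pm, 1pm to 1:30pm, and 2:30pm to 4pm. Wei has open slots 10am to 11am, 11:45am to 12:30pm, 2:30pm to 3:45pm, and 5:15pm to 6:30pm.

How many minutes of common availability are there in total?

Emeka free within 09:00–18:30: 09:00–10:00, 12:15–14:30.
Emeka ∩ Alice: 12:15–14:30.
Emeka ∩ Alice ∩ Noor: 13:00–13:30.
Emeka ∩ Alice ∩ Noor ∩ Wei: (none).
Total common minutes: 0.

0 minutes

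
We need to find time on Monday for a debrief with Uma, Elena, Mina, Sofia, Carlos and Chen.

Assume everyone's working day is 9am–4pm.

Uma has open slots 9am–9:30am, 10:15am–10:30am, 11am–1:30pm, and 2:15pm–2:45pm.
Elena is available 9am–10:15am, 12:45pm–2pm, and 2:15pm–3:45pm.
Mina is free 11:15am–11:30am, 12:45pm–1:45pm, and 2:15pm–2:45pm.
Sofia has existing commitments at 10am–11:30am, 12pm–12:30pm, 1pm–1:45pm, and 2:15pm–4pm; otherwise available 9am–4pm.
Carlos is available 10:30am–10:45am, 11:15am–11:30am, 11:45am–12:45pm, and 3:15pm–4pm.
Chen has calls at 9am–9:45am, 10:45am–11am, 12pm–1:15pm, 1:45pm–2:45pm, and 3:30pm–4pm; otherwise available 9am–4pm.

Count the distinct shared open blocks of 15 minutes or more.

Sofia free within 09:00–16:00: 09:00–10:00, 11:30–12:00, 12:30–13:00, 13:45–14:15.
Chen free within 09:00–16:00: 09:45–10:45, 11:00–12:00, 13:15–13:45, 14:45–15:30.
Uma ∩ Elena: 09:00–09:30, 12:45–13:30, 14:15–14:45.
Uma ∩ Elena ∩ Mina: 12:45–13:30, 14:15–14:45.
Uma ∩ Elena ∩ Mina ∩ Sofia: 12:45–13:00.
Uma ∩ Elena ∩ Mina ∩ Sofia ∩ Carlos: (none).
Uma ∩ Elena ∩ Mina ∩ Sofia ∩ Carlos ∩ Chen: (none).
Windows ≥ 15 min: (none).
That's 0 windows.

0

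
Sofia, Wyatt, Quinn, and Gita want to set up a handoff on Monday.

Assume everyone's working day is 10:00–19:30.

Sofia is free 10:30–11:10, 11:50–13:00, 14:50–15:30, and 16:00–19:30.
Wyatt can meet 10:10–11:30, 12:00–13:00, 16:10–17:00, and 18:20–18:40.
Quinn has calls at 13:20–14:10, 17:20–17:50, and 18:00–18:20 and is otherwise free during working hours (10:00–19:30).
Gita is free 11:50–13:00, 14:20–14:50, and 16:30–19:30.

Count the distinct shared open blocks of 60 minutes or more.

Quinn free within 10:00–19:30: 10:00–13:20, 14:10–17:20, 17:50–18:00, 18:20–19:30.
Sofia ∩ Wyatt: 10:30–11:10, 12:00–13:00, 16:10–17:00, 18:20–18:40.
Sofia ∩ Wyatt ∩ Quinn: 10:30–11:10, 12:00–13:00, 16:10–17:00, 18:20–18:40.
Sofia ∩ Wyatt ∩ Quinn ∩ Gita: 12:00–13:00, 16:30–17:00, 18:20–18:40.
Windows ≥ 60 min: 12:00–13:00.
That's 1 window.

1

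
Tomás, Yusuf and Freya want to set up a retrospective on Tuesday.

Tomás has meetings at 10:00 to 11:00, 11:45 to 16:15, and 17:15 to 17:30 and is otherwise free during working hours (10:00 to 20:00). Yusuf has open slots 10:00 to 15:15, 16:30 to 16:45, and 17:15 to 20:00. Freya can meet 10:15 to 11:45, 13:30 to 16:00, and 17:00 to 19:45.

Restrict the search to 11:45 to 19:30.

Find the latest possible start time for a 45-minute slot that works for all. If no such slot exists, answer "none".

Tomás free within 10:00–20:00: 11:00–11:45, 16:15–17:15, 17:30–20:00.
Tomás ∩ Yusuf: 11:00–11:45, 16:30–16:45, 17:30–20:00.
Tomás ∩ Yusuf ∩ Freya: 11:00–11:45, 17:30–19:45.
Restricted to 11:45–19:30: 17:30–19:30.
Windows ≥ 45 min: 17:30–19:30.
Latest start in the last window 17:30–19:30 is 19:30 − 45 min = 18:45.

18:45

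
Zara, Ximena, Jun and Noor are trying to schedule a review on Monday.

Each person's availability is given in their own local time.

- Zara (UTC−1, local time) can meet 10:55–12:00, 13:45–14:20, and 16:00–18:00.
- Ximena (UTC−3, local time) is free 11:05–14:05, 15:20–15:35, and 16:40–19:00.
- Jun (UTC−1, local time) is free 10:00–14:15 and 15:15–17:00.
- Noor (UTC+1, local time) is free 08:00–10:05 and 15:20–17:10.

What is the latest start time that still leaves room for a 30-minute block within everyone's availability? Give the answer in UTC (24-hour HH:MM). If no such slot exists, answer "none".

14:45

Zara → UTC: 11:55–13:00, 14:45–15:20, 17:00–19:00.
Ximena → UTC: 14:05–17:05, 18:20–18:35, 19:40–22:00.
Jun → UTC: 11:00–15:15, 16:15–18:00.
Noor → UTC: 07:00–09:05, 14:20–16:10.
Zara ∩ Ximena: 14:45–15:20, 17:00–17:05, 18:20–18:35.
Zara ∩ Ximena ∩ Jun: 14:45–15:15, 17:00–17:05.
Zara ∩ Ximena ∩ Jun ∩ Noor: 14:45–15:15.
Windows ≥ 30 min: 14:45–15:15.
Latest start in the last window 14:45–15:15 is 15:15 − 30 min = 14:45.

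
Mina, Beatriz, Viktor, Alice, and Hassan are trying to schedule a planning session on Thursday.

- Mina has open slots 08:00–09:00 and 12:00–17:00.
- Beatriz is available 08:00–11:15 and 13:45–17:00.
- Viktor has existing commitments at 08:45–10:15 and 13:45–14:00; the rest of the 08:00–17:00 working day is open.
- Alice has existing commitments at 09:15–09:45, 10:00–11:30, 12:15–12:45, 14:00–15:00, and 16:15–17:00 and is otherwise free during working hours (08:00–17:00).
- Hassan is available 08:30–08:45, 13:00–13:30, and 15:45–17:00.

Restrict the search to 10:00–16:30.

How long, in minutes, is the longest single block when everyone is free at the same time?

Viktor free within 08:00–17:00: 08:00–08:45, 10:15–13:45, 14:00–17:00.
Alice free within 08:00–17:00: 08:00–09:15, 09:45–10:00, 11:30–12:15, 12:45–14:00, 15:00–16:15.
Mina ∩ Beatriz: 08:00–09:00, 13:45–17:00.
Mina ∩ Beatriz ∩ Viktor: 08:00–08:45, 14:00–17:00.
Mina ∩ Beatriz ∩ Viktor ∩ Alice: 08:00–08:45, 15:00–16:15.
Mina ∩ Beatriz ∩ Viktor ∩ Alice ∩ Hassan: 08:30–08:45, 15:45–16:15.
Restricted to 10:00–16:30: 15:45–16:15.
Single common window of 30 minutes.

30 minutes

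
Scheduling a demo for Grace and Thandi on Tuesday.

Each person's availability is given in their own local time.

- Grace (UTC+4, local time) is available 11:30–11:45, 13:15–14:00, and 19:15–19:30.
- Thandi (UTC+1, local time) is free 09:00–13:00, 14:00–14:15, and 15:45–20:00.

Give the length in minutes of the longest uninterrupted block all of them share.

Grace → UTC: 07:30–07:45, 09:15–10:00, 15:15–15:30.
Thandi → UTC: 08:00–12:00, 13:00–13:15, 14:45–19:00.
Grace ∩ Thandi: 09:15–10:00, 15:15–15:30.
Common window lengths: 45, 15 min; longest is 45.

45 minutes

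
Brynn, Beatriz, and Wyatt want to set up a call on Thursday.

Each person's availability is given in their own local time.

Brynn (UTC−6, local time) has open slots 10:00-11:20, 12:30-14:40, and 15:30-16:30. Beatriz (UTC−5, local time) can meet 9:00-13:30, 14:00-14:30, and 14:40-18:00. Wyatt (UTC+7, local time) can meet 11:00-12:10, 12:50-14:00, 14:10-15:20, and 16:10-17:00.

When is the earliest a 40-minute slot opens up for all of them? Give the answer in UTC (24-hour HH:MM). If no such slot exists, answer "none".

Brynn → UTC: 16:00–17:20, 18:30–20:40, 21:30–22:30.
Beatriz → UTC: 14:00–18:30, 19:00–19:30, 19:40–23:00.
Wyatt → UTC: 04:00–05:10, 05:50–07:00, 07:10–08:20, 09:10–10:00.
Brynn ∩ Beatriz: 16:00–17:20, 19:00–19:30, 19:40–20:40, 21:30–22:30.
Brynn ∩ Beatriz ∩ Wyatt: (none).
Windows ≥ 40 min: (none).

none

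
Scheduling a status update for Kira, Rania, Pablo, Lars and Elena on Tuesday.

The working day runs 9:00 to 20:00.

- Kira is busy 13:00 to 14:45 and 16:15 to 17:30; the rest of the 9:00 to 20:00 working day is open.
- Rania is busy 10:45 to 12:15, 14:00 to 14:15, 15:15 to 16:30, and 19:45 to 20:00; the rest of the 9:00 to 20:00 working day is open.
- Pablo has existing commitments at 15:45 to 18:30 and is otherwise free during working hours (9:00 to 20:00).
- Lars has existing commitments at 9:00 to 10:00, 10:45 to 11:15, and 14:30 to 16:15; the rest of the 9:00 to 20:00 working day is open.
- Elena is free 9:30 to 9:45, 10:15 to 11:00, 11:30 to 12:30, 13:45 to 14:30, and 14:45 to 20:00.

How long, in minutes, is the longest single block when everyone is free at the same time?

Kira free within 09:00–20:00: 09:00–13:00, 14:45–16:15, 17:30–20:00.
Rania free within 09:00–20:00: 09:00–10:45, 12:15–14:00, 14:15–15:15, 16:30–19:45.
Pablo free within 09:00–20:00: 09:00–15:45, 18:30–20:00.
Lars free within 09:00–20:00: 10:00–10:45, 11:15–14:30, 16:15–20:00.
Kira ∩ Rania: 09:00–10:45, 12:15–13:00, 14:45–15:15, 17:30–19:45.
Kira ∩ Rania ∩ Pablo: 09:00–10:45, 12:15–13:00, 14:45–15:15, 18:30–19:45.
Kira ∩ Rania ∩ Pablo ∩ Lars: 10:00–10:45, 12:15–13:00, 18:30–19:45.
Kira ∩ Rania ∩ Pablo ∩ Lars ∩ Elena: 10:15–10:45, 12:15–12:30, 18:30–19:45.
Common window lengths: 30, 15, 75 min; longest is 75.

75 minutes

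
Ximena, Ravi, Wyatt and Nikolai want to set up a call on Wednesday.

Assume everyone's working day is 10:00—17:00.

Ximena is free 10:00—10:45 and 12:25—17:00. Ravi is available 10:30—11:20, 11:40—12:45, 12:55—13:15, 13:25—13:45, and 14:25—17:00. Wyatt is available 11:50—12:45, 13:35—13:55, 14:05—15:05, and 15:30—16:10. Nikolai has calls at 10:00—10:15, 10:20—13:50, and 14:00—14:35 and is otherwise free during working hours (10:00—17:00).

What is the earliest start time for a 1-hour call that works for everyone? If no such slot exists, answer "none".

none

Nikolai free within 10:00–17:00: 10:15–10:20, 13:50–14:00, 14:35–17:00.
Ximena ∩ Ravi: 10:30–10:45, 12:25–12:45, 12:55–13:15, 13:25–13:45, 14:25–17:00.
Ximena ∩ Ravi ∩ Wyatt: 12:25–12:45, 13:35–13:45, 14:25–15:05, 15:30–16:10.
Ximena ∩ Ravi ∩ Wyatt ∩ Nikolai: 14:35–15:05, 15:30–16:10.
Windows ≥ 60 min: (none).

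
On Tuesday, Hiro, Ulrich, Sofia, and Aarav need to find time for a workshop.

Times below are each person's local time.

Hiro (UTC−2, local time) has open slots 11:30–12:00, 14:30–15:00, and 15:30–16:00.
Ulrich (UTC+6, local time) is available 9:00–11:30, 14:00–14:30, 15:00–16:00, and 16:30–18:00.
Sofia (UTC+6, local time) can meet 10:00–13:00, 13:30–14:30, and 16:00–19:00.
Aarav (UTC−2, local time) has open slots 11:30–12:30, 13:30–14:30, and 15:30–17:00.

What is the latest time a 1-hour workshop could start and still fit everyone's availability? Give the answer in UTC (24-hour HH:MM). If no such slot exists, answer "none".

Hiro → UTC: 13:30–14:00, 16:30–17:00, 17:30–18:00.
Ulrich → UTC: 03:00–05:30, 08:00–08:30, 09:00–10:00, 10:30–12:00.
Sofia → UTC: 04:00–07:00, 07:30–08:30, 10:00–13:00.
Aarav → UTC: 13:30–14:30, 15:30–16:30, 17:30–19:00.
Hiro ∩ Ulrich: (none).
Hiro ∩ Ulrich ∩ Sofia: (none).
Hiro ∩ Ulrich ∩ Sofia ∩ Aarav: (none).
Windows ≥ 60 min: (none).

none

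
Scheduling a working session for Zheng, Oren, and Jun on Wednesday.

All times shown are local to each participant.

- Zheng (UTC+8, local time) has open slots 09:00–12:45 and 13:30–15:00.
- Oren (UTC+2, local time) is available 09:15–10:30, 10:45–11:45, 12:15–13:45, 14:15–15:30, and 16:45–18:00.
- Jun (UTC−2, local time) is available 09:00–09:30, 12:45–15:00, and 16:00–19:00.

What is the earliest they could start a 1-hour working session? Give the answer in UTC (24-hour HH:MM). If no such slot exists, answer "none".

Zheng → UTC: 01:00–04:45, 05:30–07:00.
Oren → UTC: 07:15–08:30, 08:45–09:45, 10:15–11:45, 12:15–13:30, 14:45–16:00.
Jun → UTC: 11:00–11:30, 14:45–17:00, 18:00–21:00.
Zheng ∩ Oren: (none).
Zheng ∩ Oren ∩ Jun: (none).
Windows ≥ 60 min: (none).

none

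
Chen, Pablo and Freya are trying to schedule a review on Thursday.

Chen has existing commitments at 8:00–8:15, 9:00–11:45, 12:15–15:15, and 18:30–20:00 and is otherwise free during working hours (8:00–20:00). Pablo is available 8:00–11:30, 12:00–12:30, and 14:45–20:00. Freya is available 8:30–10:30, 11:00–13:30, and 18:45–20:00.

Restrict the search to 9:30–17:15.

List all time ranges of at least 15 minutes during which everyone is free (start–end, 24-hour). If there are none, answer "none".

12:00–12:15

Chen free within 08:00–20:00: 08:15–09:00, 11:45–12:15, 15:15–18:30.
Chen ∩ Pablo: 08:15–09:00, 12:00–12:15, 15:15–18:30.
Chen ∩ Pablo ∩ Freya: 08:30–09:00, 12:00–12:15.
Restricted to 09:30–17:15: 12:00–12:15.
Windows ≥ 15 min: 12:00–12:15.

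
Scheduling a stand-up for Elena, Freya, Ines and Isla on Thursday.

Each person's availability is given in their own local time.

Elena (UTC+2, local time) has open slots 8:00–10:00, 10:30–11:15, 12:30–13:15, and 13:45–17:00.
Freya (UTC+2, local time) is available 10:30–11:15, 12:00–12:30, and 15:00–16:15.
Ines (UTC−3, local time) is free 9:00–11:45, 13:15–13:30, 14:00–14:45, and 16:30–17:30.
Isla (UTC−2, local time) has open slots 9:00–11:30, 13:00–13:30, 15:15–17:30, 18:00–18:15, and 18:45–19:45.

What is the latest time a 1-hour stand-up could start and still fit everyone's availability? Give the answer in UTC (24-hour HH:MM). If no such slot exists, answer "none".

Elena → UTC: 06:00–08:00, 08:30–09:15, 10:30–11:15, 11:45–15:00.
Freya → UTC: 08:30–09:15, 10:00–10:30, 13:00–14:15.
Ines → UTC: 12:00–14:45, 16:15–16:30, 17:00–17:45, 19:30–20:30.
Isla → UTC: 11:00–13:30, 15:00–15:30, 17:15–19:30, 20:00–20:15, 20:45–21:45.
Elena ∩ Freya: 08:30–09:15, 13:00–14:15.
Elena ∩ Freya ∩ Ines: 13:00–14:15.
Elena ∩ Freya ∩ Ines ∩ Isla: 13:00–13:30.
Windows ≥ 60 min: (none).

none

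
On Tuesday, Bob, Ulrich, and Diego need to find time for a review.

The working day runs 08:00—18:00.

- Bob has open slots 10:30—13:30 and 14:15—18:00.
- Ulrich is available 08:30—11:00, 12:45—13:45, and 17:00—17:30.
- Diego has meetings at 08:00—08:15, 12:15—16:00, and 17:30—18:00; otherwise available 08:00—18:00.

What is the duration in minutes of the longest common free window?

30 minutes

Diego free within 08:00–18:00: 08:15–12:15, 16:00–17:30.
Bob ∩ Ulrich: 10:30–11:00, 12:45–13:30, 17:00–17:30.
Bob ∩ Ulrich ∩ Diego: 10:30–11:00, 17:00–17:30.
Common window lengths: 30, 30 min; longest is 30.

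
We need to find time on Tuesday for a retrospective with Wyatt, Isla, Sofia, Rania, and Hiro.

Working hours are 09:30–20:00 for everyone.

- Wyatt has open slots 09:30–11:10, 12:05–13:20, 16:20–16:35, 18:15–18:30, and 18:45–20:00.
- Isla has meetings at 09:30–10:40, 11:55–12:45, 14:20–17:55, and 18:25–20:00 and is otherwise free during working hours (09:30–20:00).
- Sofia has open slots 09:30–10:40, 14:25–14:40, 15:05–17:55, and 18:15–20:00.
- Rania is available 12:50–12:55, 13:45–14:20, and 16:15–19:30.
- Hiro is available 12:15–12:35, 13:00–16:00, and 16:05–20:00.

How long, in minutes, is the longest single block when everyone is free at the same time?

10 minutes

Isla free within 09:30–20:00: 10:40–11:55, 12:45–14:20, 17:55–18:25.
Wyatt ∩ Isla: 10:40–11:10, 12:45–13:20, 18:15–18:25.
Wyatt ∩ Isla ∩ Sofia: 18:15–18:25.
Wyatt ∩ Isla ∩ Sofia ∩ Rania: 18:15–18:25.
Wyatt ∩ Isla ∩ Sofia ∩ Rania ∩ Hiro: 18:15–18:25.
Single common window of 10 minutes.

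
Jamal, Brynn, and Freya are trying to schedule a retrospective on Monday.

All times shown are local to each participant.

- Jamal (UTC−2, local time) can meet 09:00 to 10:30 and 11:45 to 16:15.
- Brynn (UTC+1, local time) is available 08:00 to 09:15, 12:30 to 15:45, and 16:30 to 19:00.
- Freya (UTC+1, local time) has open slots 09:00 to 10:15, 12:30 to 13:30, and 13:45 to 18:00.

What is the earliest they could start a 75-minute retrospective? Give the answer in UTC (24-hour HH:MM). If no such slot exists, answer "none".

15:30

Jamal → UTC: 11:00–12:30, 13:45–18:15.
Brynn → UTC: 07:00–08:15, 11:30–14:45, 15:30–18:00.
Freya → UTC: 08:00–09:15, 11:30–12:30, 12:45–17:00.
Jamal ∩ Brynn: 11:30–12:30, 13:45–14:45, 15:30–18:00.
Jamal ∩ Brynn ∩ Freya: 11:30–12:30, 13:45–14:45, 15:30–17:00.
Windows ≥ 75 min: 15:30–17:00.
Earliest such window starts at 15:30.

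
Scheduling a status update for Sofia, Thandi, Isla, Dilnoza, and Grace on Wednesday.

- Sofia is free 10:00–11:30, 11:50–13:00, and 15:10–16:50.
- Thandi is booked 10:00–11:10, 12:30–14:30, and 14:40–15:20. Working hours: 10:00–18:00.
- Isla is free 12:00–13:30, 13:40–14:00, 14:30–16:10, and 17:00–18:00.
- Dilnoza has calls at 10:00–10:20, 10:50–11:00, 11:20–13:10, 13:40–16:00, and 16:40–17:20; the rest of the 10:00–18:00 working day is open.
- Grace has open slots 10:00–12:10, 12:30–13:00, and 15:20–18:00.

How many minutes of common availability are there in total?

10 minutes

Thandi free within 10:00–18:00: 11:10–12:30, 14:30–14:40, 15:20–18:00.
Dilnoza free within 10:00–18:00: 10:20–10:50, 11:00–11:20, 13:10–13:40, 16:00–16:40, 17:20–18:00.
Sofia ∩ Thandi: 11:10–11:30, 11:50–12:30, 15:20–16:50.
Sofia ∩ Thandi ∩ Isla: 12:00–12:30, 15:20–16:10.
Sofia ∩ Thandi ∩ Isla ∩ Dilnoza: 16:00–16:10.
Sofia ∩ Thandi ∩ Isla ∩ Dilnoza ∩ Grace: 16:00–16:10.
Total common minutes: 10.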